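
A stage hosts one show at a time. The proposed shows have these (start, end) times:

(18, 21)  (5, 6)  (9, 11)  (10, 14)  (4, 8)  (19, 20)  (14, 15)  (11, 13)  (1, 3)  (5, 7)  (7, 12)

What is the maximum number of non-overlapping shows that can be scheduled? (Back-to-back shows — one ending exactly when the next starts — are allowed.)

Sort by end time and greedily take each interval whose start is ≥ the last chosen end.
By end time: (1,3), (5,6), (5,7), (4,8), (9,11), (7,12), (11,13), (10,14), (14,15), (19,20), (18,21).
Pick (1,3); next start ≥ 3 → (5,6); next start ≥ 6 → (9,11); next start ≥ 11 → (11,13); next start ≥ 13 → (14,15); next start ≥ 15 → (19,20).
Selected 6 shows.

6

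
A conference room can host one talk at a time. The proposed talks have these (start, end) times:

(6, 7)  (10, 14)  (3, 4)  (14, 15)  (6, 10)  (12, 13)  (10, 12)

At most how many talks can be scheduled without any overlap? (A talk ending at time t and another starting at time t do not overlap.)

5

Order by finish time; keep every interval that doesn't clash with the previous kept one.
By end time: (3,4), (6,7), (6,10), (10,12), (12,13), (10,14), (14,15).
Pick (3,4); next start ≥ 4 → (6,7); next start ≥ 7 → (10,12); next start ≥ 12 → (12,13); next start ≥ 13 → (14,15).
Selected 5 talks.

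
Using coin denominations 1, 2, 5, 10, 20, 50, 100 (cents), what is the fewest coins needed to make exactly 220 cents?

3

Greedy: take as many of the largest coin as possible, then repeat with the remainder.
220 = 2×100 + 1×20
Total coins = 2 + 1 = 3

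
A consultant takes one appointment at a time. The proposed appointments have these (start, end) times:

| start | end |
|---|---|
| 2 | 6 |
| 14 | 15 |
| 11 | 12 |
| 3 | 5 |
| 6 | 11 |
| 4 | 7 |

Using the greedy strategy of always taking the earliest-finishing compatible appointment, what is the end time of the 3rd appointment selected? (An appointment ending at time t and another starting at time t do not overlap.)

Sorted by end: (3,5)  (2,6)  (4,7)  (6,11)  (11,12)  (14,15)
take (3,5); take (6,11); take (11,12); take (14,15).
Selected: (3,5) (6,11) (11,12) (14,15)

12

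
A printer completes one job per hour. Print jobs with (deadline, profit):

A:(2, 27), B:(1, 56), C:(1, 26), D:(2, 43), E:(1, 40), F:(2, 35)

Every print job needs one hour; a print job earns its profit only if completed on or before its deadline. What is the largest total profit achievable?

99

Sort by profit descending; place each in the latest free slot ≤ its deadline.
Profit order: B=56 D=43 E=40 F=35 A=27 C=26
Assign: B→slot 1, D→slot 2, E skipped, F skipped, A skipped, C skipped.
Slots: [1:B] [2:D]
Profit = 56 + 43 = 99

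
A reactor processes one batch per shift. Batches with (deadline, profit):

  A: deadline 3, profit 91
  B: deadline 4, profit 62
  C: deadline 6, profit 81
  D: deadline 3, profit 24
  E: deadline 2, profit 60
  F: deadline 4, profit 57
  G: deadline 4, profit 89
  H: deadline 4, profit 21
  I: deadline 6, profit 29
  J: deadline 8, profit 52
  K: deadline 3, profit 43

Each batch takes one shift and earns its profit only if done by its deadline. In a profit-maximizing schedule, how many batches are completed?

7

Sort by profit descending; place each in the latest free slot ≤ its deadline.
Profit order: A=91 G=89 C=81 B=62 E=60 F=57 J=52 K=43 I=29 D=24 H=21
Assign: A→slot 3, G→slot 4, C→slot 6, B→slot 2, E→slot 1, F skipped, J→slot 8, K skipped, I→slot 5, D skipped, H skipped.
Slots: [1:E] [2:B] [3:A] [4:G] [5:I] [6:C] [8:J]
7 of 11 scheduled.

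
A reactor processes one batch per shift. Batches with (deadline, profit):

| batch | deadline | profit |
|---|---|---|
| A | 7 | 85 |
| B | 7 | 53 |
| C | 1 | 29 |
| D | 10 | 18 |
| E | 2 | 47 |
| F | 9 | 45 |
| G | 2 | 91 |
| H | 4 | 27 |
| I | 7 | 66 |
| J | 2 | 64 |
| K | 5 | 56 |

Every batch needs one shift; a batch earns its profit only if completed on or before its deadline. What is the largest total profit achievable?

Take jobs in profit order; each goes to the latest open slot no later than its deadline.
Profit order: G=91 A=85 I=66 J=64 K=56 B=53 E=47 F=45 C=29 H=27 D=18
Assign: G→slot 2, A→slot 7, I→slot 6, J→slot 1, K→slot 5, B→slot 4, E skipped, F→slot 9, C skipped, H→slot 3, D→slot 10.
Slots: [1:J] [2:G] [3:H] [4:B] [5:K] [6:I] [7:A] [9:F] [10:D]
Profit = 64 + 91 + 27 + 53 + 56 + 66 + 85 + 45 + 18 = 505

505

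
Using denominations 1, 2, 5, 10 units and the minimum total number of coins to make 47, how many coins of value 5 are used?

47 − 4×10→7 − 1×5→2 − 1×2→0
Count of 5: 1

1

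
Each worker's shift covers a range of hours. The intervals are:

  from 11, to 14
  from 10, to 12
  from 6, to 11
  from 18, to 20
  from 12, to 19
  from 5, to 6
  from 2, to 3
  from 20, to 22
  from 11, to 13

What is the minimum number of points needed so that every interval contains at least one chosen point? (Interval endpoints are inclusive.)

Sort by right endpoint; whenever an interval is uncovered, place a point at its right end.
By right end: [2,3]  [5,6]  [6,11]  [10,12]  [11,13]  [11,14]  [12,19]  [18,20]  [20,22]
[2,3] uncovered → point at 3; [5,6] uncovered → point at 6; [10,12] uncovered → point at 12; [18,20] uncovered → point at 20.
Points: 3, 6, 12, 20 (4 total).

4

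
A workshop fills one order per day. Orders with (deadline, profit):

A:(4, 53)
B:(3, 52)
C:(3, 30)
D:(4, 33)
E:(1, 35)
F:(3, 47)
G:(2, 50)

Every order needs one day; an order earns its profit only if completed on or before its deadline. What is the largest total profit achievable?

By profit: A(d4,53), B(d3,52), G(d2,50), F(d3,47), E(d1,35), D(d4,33), C(d3,30)
A→slot 4; B→slot 3; G→slot 2; F→slot 1; E skipped; D skipped; C skipped.
Profit = 47 + 50 + 52 + 53 = 202

202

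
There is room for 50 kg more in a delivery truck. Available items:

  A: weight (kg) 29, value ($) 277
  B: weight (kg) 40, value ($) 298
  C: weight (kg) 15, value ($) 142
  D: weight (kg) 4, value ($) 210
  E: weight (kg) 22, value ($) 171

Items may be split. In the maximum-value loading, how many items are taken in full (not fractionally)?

3

Order: D (210/4=52.50) > A (277/29=9.55) > C (142/15=9.47) > E (171/22=7.77) > B (298/40=7.45)
Fill: take D (4 @ 210) → take A (29 @ 277) → take C (15 @ 142) → take 2/22 of E → 15.55; 50/50 used.
3 item(s) taken whole; one partial (take 2/22 of E).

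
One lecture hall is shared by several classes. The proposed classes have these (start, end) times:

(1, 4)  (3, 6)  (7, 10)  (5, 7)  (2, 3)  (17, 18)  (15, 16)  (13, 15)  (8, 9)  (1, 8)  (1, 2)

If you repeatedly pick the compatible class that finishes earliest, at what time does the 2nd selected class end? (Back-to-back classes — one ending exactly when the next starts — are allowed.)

3

Order by finish time; keep every interval that doesn't clash with the previous kept one.
By end time: (1,2), (2,3), (1,4), (3,6), (5,7), (1,8), (8,9), (7,10), (13,15), (15,16), (17,18).
Pick (1,2); next start ≥ 2 → (2,3); next start ≥ 3 → (3,6); next start ≥ 6 → (8,9); next start ≥ 9 → (13,15); next start ≥ 15 → (15,16); next start ≥ 16 → (17,18).
Selected: (1,2) (2,3) (3,6) (8,9) (13,15) (15,16) (17,18)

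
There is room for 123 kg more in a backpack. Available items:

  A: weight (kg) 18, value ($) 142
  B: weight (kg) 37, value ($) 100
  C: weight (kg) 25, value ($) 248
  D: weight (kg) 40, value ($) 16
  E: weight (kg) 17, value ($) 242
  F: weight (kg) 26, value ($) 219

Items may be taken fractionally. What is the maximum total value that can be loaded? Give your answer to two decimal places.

Sort by value per unit weight and fill in that order.
Ratios (sorted): E 14.24, C 9.92, F 8.42, A 7.89, B 2.70, D 0.40
take E (17 @ 242); take C (25 @ 248); take F (26 @ 219); take A (18 @ 142); take B (37 @ 100). Capacity used 123/123.
Total value = 951.00

951.00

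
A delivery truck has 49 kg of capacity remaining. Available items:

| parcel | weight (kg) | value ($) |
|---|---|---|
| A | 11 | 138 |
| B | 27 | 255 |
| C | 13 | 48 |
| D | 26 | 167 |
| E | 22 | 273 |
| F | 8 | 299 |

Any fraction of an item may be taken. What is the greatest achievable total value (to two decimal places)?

Greedy by value/weight ratio, highest first.
Ratios (sorted): F 37.38, A 12.55, E 12.41, B 9.44, D 6.42, C 3.69
take F (8 @ 299); take A (11 @ 138); take E (22 @ 273); take 8/27 of B → 75.56. Capacity used 49/49.
Total value = 785.56

785.56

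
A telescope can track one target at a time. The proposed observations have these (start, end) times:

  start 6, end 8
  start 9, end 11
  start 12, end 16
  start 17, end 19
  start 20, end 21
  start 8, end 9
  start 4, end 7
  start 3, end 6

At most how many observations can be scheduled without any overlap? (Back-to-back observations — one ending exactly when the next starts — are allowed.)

Order by finish time; keep every interval that doesn't clash with the previous kept one.
Sorted by end: (3,6)  (4,7)  (6,8)  (8,9)  (9,11)  (12,16)  (17,19)  (20,21)
take (3,6); take (6,8); take (8,9); take (9,11); take (12,16); take (17,19); take (20,21).
Selected 7 observations.

7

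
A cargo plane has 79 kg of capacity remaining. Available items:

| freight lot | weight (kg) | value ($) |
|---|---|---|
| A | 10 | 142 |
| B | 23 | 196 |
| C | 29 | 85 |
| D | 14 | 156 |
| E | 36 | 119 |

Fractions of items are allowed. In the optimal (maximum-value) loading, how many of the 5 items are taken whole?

3

Sort by value per unit weight and fill in that order.
Ratios (sorted): A 14.20, D 11.14, B 8.52, E 3.31, C 2.93
take A (10 @ 142); take D (14 @ 156); take B (23 @ 196); take 32/36 of E → 105.78. Capacity used 79/79.
3 item(s) taken whole; one partial (take 32/36 of E).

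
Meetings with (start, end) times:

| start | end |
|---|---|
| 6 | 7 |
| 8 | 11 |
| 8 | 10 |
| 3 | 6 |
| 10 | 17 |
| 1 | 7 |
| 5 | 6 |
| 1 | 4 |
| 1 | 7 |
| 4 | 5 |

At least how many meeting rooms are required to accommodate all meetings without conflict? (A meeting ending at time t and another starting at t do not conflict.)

Count concurrent intervals with a sweep; the peak is the room count.
starts: [1, 1, 1, 3, 4, 5, 6, 8, 8, 10]
ends:   [4, 5, 6, 6, 7, 7, 7, 10, 11, 17]
s1→1 s1→2 s1→3 s3→4  — peak 4.

4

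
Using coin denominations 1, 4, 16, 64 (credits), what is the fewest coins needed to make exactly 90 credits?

90 − 1×64→26 − 1×16→10 − 2×4→2 − 2×1→0
Total coins = 1 + 1 + 2 + 2 = 6

6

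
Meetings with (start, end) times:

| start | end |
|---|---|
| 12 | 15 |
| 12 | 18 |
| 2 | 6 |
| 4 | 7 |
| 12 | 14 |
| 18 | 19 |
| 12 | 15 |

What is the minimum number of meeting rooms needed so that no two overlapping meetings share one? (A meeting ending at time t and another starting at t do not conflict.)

The answer is the maximum number of intervals overlapping at any instant.
starts: [2, 4, 12, 12, 12, 12, 18]
ends:   [6, 7, 14, 15, 15, 18, 19]
s2→1 s4→2 e6→1 e7→0 s12→1 s12→2 s12→3 s12→4  — peak 4.

4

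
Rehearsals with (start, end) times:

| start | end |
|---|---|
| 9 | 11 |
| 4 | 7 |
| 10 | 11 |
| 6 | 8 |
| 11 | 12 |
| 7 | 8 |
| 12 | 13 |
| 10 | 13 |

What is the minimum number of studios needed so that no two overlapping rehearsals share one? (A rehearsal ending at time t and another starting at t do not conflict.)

3

Events (time:±→running): 4:+→1 6:+→2 7:-→1 7:+→2 8:-→1 8:-→0 9:+→1 10:+→2 10:+→3 … peak 3.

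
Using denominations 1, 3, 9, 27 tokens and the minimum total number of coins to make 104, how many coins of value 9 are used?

104 = 3×27 + 2×9 + 1×3 + 2×1
Count of 9: 2

2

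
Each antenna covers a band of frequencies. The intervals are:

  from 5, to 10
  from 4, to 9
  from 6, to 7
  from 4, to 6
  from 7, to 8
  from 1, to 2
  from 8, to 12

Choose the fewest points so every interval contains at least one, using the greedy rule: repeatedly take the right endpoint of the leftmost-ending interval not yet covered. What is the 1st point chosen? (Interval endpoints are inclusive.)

2

Sorted: [1,2] [4,6] [6,7] [7,8] [4,9] [5,10] [8,12]
{[1,2]} hit by 2; {[4,6],[6,7]} hit by 6; {[7,8],[4,9],[5,10],[8,12]} hit by 8.
Points: 2, 6, 8 (3 total).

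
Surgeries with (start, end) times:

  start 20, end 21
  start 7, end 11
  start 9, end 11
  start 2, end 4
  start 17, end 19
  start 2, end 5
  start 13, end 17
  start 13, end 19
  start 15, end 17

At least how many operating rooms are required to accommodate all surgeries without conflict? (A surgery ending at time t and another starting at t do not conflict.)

Count concurrent intervals with a sweep; the peak is the room count.
Events (time:±→running): 2:+→1 2:+→2 4:-→1 5:-→0 7:+→1 9:+→2 11:-→1 11:-→0 13:+→1 13:+→2 15:+→3 … peak 3.

3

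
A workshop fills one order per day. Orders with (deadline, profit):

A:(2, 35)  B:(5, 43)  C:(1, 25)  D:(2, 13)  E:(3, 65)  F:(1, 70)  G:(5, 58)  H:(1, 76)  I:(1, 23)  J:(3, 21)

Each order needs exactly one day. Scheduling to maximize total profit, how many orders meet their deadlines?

5

Take jobs in profit order; each goes to the latest open slot no later than its deadline.
By profit: H(d1,76), F(d1,70), E(d3,65), G(d5,58), B(d5,43), A(d2,35), C(d1,25), I(d1,23), J(d3,21), D(d2,13)
H→slot 1; F skipped; E→slot 3; G→slot 5; B→slot 4; A→slot 2; C skipped; I skipped; J skipped; D skipped.
5 of 10 scheduled.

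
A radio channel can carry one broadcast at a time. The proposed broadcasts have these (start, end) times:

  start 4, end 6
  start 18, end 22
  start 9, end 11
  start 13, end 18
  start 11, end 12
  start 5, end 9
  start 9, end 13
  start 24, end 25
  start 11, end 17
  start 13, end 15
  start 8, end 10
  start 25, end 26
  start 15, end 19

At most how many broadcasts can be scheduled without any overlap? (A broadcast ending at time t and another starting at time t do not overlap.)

Sort by end time and greedily take each interval whose start is ≥ the last chosen end.
By end time: (4,6), (5,9), (8,10), (9,11), (11,12), (9,13), (13,15), (11,17), (13,18), (15,19), (18,22), (24,25), (25,26).
Pick (4,6); next start ≥ 6 → (8,10); next start ≥ 10 → (11,12); next start ≥ 12 → (13,15); next start ≥ 15 → (15,19); next start ≥ 19 → (24,25); next start ≥ 25 → (25,26).
Selected 7 broadcasts.

7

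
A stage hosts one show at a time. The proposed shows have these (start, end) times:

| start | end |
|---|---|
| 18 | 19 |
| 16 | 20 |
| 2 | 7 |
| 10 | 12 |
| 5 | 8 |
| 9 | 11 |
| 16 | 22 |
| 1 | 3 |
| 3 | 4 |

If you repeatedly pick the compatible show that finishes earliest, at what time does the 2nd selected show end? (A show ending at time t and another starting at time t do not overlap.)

Order by finish time; keep every interval that doesn't clash with the previous kept one.
Sorted by end: (1,3)  (3,4)  (2,7)  (5,8)  (9,11)  (10,12)  (18,19)  (16,20)  (16,22)
take (1,3); take (3,4); take (5,8); take (9,11); skip (10,12); take (18,19); skip (16,20).
Selected: (1,3) (3,4) (5,8) (9,11) (18,19)

4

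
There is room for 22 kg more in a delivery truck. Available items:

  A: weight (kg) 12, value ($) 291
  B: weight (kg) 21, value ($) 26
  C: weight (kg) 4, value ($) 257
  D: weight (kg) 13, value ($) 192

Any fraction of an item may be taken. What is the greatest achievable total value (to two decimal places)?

636.62

Order: C (257/4=64.25) > A (291/12=24.25) > D (192/13=14.77) > B (26/21=1.24)
Fill: take C (4 @ 257) → take A (12 @ 291) → take 6/13 of D → 88.62; 22/22 used.
Total value = 636.62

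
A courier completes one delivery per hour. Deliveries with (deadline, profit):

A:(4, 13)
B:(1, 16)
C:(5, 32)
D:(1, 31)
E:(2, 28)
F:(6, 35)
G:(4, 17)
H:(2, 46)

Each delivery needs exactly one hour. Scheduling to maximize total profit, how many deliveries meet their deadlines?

6

Take jobs in profit order; each goes to the latest open slot no later than its deadline.
Profit order: H=46 F=35 C=32 D=31 E=28 G=17 B=16 A=13
Assign: H→slot 2, F→slot 6, C→slot 5, D→slot 1, E skipped, G→slot 4, B skipped, A→slot 3.
Slots: [1:D] [2:H] [3:A] [4:G] [5:C] [6:F]
6 of 8 scheduled.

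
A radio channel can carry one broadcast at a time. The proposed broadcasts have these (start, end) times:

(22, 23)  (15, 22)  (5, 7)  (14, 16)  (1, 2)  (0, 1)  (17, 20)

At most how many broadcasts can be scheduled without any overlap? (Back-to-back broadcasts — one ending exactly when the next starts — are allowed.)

By end time: (0,1), (1,2), (5,7), (14,16), (17,20), (15,22), (22,23).
Pick (0,1); next start ≥ 1 → (1,2); next start ≥ 2 → (5,7); next start ≥ 7 → (14,16); next start ≥ 16 → (17,20); next start ≥ 20 → (22,23).
Selected 6 broadcasts.

6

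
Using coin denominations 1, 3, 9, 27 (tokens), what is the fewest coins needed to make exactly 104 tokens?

Use the largest denomination that fits, subtract, and repeat.
104 − 3×27→23 − 2×9→5 − 1×3→2 − 2×1→0
Total coins = 3 + 2 + 1 + 2 = 8

8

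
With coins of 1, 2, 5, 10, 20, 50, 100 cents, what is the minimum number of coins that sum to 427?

7

427 = 4×100 + 1×20 + 1×5 + 1×2
Total coins = 4 + 1 + 1 + 1 = 7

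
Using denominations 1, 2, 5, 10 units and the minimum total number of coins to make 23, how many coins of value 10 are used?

23 − 2×10→3 − 1×2→1 − 1×1→0
Count of 10: 2

2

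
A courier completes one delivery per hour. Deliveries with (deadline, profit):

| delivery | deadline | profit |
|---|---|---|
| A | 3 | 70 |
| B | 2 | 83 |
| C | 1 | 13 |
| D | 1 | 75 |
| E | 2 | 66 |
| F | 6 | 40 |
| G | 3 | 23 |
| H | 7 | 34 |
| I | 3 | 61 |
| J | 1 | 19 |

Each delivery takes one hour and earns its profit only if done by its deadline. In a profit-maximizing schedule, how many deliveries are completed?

5

Sort by profit descending; place each in the latest free slot ≤ its deadline.
By profit: B(d2,83), D(d1,75), A(d3,70), E(d2,66), I(d3,61), F(d6,40), H(d7,34), G(d3,23), J(d1,19), C(d1,13)
B→slot 2; D→slot 1; A→slot 3; E skipped; I skipped; F→slot 6; H→slot 7; G skipped; J skipped; C skipped.
5 of 10 scheduled.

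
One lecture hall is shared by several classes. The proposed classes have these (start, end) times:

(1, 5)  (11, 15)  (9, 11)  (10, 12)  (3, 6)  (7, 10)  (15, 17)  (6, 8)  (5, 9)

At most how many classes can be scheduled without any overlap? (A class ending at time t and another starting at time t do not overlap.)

Order by finish time; keep every interval that doesn't clash with the previous kept one.
By end time: (1,5), (3,6), (6,8), (5,9), (7,10), (9,11), (10,12), (11,15), (15,17).
Pick (1,5); next start ≥ 5 → (6,8); next start ≥ 8 → (9,11); next start ≥ 11 → (11,15); next start ≥ 15 → (15,17).
Selected 5 classes.

5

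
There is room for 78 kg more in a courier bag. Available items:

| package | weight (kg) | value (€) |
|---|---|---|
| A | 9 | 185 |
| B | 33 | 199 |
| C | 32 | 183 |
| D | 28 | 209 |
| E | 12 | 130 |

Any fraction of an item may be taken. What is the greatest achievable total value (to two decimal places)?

698.88

Ratios (sorted): A 20.56, E 10.83, D 7.46, B 6.03, C 5.72
take A (9 @ 185); take E (12 @ 130); take D (28 @ 209); take 29/33 of B → 174.88. Capacity used 78/78.
Total value = 698.88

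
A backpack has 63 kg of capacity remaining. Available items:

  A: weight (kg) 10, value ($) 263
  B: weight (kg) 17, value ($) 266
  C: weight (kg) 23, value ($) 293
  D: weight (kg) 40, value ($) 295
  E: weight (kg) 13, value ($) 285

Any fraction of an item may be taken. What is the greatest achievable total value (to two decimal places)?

Order: A (263/10=26.30) > E (285/13=21.92) > B (266/17=15.65) > C (293/23=12.74) > D (295/40=7.38)
Fill: take A (10 @ 263) → take E (13 @ 285) → take B (17 @ 266) → take C (23 @ 293); 63/63 used.
Total value = 1107.00

1107.00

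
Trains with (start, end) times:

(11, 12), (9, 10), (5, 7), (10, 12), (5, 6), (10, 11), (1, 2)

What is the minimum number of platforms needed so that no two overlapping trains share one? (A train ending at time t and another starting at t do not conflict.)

2

Count concurrent intervals with a sweep; the peak is the room count.
starts: [1, 5, 5, 9, 10, 10, 11]
ends:   [2, 6, 7, 10, 11, 12, 12]
s1→1 e2→0 s5→1 s5→2  — peak 2.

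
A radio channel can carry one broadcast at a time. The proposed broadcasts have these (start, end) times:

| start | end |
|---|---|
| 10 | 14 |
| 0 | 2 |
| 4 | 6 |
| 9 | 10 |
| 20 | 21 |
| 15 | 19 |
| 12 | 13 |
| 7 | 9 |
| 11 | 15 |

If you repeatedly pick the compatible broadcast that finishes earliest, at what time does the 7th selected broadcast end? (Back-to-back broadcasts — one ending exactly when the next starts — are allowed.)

By end time: (0,2), (4,6), (7,9), (9,10), (12,13), (10,14), (11,15), (15,19), (20,21).
Pick (0,2); next start ≥ 2 → (4,6); next start ≥ 6 → (7,9); next start ≥ 9 → (9,10); next start ≥ 10 → (12,13); next start ≥ 13 → (15,19); next start ≥ 19 → (20,21).
Selected: (0,2) (4,6) (7,9) (9,10) (12,13) (15,19) (20,21)

21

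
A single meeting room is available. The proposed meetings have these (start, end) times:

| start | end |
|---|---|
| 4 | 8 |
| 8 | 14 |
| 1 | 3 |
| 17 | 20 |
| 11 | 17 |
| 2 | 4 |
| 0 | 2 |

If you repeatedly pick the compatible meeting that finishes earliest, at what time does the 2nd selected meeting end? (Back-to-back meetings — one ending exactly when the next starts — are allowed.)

4

Sorted by end: (0,2)  (1,3)  (2,4)  (4,8)  (8,14)  (11,17)  (17,20)
take (0,2); take (2,4); take (4,8); take (8,14); take (17,20).
Selected: (0,2) (2,4) (4,8) (8,14) (17,20)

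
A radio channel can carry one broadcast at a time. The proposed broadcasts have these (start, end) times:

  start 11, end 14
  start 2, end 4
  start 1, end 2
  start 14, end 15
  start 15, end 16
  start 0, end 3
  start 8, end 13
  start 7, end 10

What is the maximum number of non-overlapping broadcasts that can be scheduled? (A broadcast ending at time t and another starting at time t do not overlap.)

By end time: (1,2), (0,3), (2,4), (7,10), (8,13), (11,14), (14,15), (15,16).
Pick (1,2); next start ≥ 2 → (2,4); next start ≥ 4 → (7,10); next start ≥ 10 → (11,14); next start ≥ 14 → (14,15); next start ≥ 15 → (15,16).
Selected 6 broadcasts.

6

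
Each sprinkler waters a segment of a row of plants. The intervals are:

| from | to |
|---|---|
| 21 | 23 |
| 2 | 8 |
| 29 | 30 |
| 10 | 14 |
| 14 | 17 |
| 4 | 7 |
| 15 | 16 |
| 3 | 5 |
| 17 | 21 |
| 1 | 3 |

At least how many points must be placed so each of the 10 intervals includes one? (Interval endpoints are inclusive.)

6

Sort by right endpoint; whenever an interval is uncovered, place a point at its right end.
Sorted: [1,3] [3,5] [4,7] [2,8] [10,14] [15,16] [14,17] [17,21] [21,23] [29,30]
{[1,3],[3,5]} hit by 3; {[4,7],[2,8]} hit by 7; {[10,14]} hit by 14; {[15,16],[14,17]} hit by 16; {[17,21],[21,23]} hit by 21; {[29,30]} hit by 30.
Points: 3, 7, 14, 16, 21, 30 (6 total).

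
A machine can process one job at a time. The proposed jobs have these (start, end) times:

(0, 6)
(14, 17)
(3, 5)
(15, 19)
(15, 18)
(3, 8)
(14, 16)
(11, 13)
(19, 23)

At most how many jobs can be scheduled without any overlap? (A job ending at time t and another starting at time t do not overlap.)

4

Order by finish time; keep every interval that doesn't clash with the previous kept one.
By end time: (3,5), (0,6), (3,8), (11,13), (14,16), (14,17), (15,18), (15,19), (19,23).
Pick (3,5); next start ≥ 5 → (11,13); next start ≥ 13 → (14,16); next start ≥ 16 → (19,23).
Selected 4 jobs.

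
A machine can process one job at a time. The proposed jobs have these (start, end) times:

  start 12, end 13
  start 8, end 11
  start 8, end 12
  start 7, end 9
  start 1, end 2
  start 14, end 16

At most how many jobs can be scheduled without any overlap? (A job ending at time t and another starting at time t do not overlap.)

Sort by end time and greedily take each interval whose start is ≥ the last chosen end.
By end time: (1,2), (7,9), (8,11), (8,12), (12,13), (14,16).
Pick (1,2); next start ≥ 2 → (7,9); next start ≥ 9 → (12,13); next start ≥ 13 → (14,16).
Selected 4 jobs.

4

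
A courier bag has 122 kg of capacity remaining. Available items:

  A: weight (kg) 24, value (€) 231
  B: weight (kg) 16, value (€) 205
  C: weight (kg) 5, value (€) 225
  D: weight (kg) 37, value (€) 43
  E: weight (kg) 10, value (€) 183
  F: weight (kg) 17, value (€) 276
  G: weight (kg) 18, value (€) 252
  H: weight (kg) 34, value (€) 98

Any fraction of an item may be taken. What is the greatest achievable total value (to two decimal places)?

1464.24

Sort by value per unit weight and fill in that order.
Order: C (225/5=45.00) > E (183/10=18.30) > F (276/17=16.24) > G (252/18=14.00) > B (205/16=12.81) > A (231/24=9.62) > H (98/34=2.88) > D (43/37=1.16)
Fill: take C (5 @ 225) → take E (10 @ 183) → take F (17 @ 276) → take G (18 @ 252) → take B (16 @ 205) → take A (24 @ 231) → take 32/34 of H → 92.24; 122/122 used.
Total value = 1464.24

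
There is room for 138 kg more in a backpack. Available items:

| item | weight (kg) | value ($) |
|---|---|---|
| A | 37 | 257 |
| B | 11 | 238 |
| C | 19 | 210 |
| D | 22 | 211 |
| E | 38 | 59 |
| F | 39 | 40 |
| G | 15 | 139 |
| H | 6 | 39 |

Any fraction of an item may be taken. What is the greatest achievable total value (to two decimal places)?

1137.47

Sort by value per unit weight and fill in that order.
Ratios (sorted): B 21.64, C 11.05, D 9.59, G 9.27, A 6.95, H 6.50, E 1.55, F 1.03
take B (11 @ 238); take C (19 @ 210); take D (22 @ 211); take G (15 @ 139); take A (37 @ 257); take H (6 @ 39); take 28/38 of E → 43.47. Capacity used 138/138.
Total value = 1137.47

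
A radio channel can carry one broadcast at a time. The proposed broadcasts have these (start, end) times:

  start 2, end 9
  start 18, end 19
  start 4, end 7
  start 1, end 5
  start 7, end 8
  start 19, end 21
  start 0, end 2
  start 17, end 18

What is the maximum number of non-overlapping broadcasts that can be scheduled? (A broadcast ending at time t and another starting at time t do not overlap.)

Greedy by earliest finish: after sorting by end time, pick each interval compatible with the last pick.
By end time: (0,2), (1,5), (4,7), (7,8), (2,9), (17,18), (18,19), (19,21).
Pick (0,2); next start ≥ 2 → (4,7); next start ≥ 7 → (7,8); next start ≥ 8 → (17,18); next start ≥ 18 → (18,19); next start ≥ 19 → (19,21).
Selected 6 broadcasts.

6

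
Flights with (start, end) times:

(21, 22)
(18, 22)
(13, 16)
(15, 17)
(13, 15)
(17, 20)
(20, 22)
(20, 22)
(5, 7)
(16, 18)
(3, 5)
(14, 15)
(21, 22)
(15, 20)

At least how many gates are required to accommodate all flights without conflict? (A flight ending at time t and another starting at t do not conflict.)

5

The answer is the maximum number of intervals overlapping at any instant.
starts: [3, 5, 13, 13, 14, 15, 15, 16, 17, 18, 20, 20, 21, 21]
ends:   [5, 7, 15, 15, 16, 17, 18, 20, 20, 22, 22, 22, 22, 22]
s3→1 e5→0 s5→1 e7→0 s13→1 s13→2 s14→3 e15→2 e15→1 s15→2 s15→3 e16→2 s16→3 e17→2 s17→3 e18→2 s18→3 e20→2 e20→1 s20→2 s20→3 s21→4 s21→5  — peak 5.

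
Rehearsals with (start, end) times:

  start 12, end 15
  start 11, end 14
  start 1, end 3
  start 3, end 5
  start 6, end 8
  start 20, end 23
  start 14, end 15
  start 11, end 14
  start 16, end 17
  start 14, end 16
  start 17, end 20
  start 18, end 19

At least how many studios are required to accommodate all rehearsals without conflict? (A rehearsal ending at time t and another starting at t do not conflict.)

The answer is the maximum number of intervals overlapping at any instant.
starts: [1, 3, 6, 11, 11, 12, 14, 14, 16, 17, 18, 20]
ends:   [3, 5, 8, 14, 14, 15, 15, 16, 17, 19, 20, 23]
s1→1 e3→0 s3→1 e5→0 s6→1 e8→0 s11→1 s11→2 s12→3  — peak 3.

3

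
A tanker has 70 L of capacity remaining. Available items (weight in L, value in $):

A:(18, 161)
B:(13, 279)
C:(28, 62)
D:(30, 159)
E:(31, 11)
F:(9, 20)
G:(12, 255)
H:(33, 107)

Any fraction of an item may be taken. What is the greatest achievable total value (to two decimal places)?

Greedy by value/weight ratio, highest first.
Order: B (279/13=21.46) > G (255/12=21.25) > A (161/18=8.94) > D (159/30=5.30) > H (107/33=3.24) > F (20/9=2.22) > C (62/28=2.21) > E (11/31=0.35)
Fill: take B (13 @ 279) → take G (12 @ 255) → take A (18 @ 161) → take 27/30 of D → 143.10; 70/70 used.
Total value = 838.10

838.10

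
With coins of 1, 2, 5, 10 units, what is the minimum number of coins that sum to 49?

7

Greedy: take as many of the largest coin as possible, then repeat with the remainder.
49 = 4×10 + 1×5 + 2×2
Total coins = 4 + 1 + 2 = 7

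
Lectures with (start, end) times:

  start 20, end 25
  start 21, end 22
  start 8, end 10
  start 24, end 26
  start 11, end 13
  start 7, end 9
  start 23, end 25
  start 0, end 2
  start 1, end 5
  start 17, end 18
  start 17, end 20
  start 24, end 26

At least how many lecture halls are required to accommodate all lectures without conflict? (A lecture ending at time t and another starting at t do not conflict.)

The answer is the maximum number of intervals overlapping at any instant.
Events (time:±→running): 0:+→1 1:+→2 2:-→1 5:-→0 7:+→1 8:+→2 9:-→1 10:-→0 11:+→1 13:-→0 17:+→1 17:+→2 18:-→1 20:-→0 20:+→1 21:+→2 22:-→1 23:+→2 24:+→3 24:+→4 … peak 4.

4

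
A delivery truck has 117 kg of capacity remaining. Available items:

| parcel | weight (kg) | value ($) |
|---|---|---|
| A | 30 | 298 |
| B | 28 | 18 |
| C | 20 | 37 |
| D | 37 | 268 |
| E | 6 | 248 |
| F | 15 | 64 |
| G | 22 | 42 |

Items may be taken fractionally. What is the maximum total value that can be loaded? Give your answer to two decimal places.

932.95

Greedy by value/weight ratio, highest first.
Ratios (sorted): E 41.33, A 9.93, D 7.24, F 4.27, G 1.91, C 1.85, B 0.64
take E (6 @ 248); take A (30 @ 298); take D (37 @ 268); take F (15 @ 64); take G (22 @ 42); take 7/20 of C → 12.95. Capacity used 117/117.
Total value = 932.95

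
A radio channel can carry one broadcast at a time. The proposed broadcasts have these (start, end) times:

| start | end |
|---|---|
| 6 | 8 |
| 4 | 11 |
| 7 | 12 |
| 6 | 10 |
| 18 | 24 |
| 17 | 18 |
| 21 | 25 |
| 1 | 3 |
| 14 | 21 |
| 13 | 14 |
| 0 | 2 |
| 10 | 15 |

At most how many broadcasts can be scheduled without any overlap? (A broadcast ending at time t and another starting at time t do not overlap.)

5

Sorted by end: (0,2)  (1,3)  (6,8)  (6,10)  (4,11)  (7,12)  (13,14)  (10,15)  (17,18)  (14,21)  (18,24)  (21,25)
take (0,2); skip (1,3); take (6,8); skip (4,11); take (13,14); take (17,18); take (18,24); skip (21,25).
Selected 5 broadcasts.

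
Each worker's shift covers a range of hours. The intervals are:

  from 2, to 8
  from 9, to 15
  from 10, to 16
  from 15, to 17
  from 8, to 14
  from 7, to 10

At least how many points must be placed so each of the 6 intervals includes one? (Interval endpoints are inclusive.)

2

Sort by right endpoint; whenever an interval is uncovered, place a point at its right end.
Sorted: [2,8] [7,10] [8,14] [9,15] [10,16] [15,17]
{[2,8],[7,10],[8,14]} hit by 8; {[9,15],[10,16],[15,17]} hit by 15.
Points: 8, 15 (2 total).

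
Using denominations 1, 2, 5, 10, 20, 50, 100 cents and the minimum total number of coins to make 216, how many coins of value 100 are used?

Greedy: take as many of the largest coin as possible, then repeat with the remainder.
216 = 2×100 + 1×10 + 1×5 + 1×1
Count of 100: 2

2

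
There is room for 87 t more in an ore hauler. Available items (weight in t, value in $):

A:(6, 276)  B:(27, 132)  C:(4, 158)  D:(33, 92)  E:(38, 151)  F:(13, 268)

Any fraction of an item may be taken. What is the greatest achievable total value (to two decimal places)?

981.03

Sort by value per unit weight and fill in that order.
Ratios (sorted): A 46.00, C 39.50, F 20.62, B 4.89, E 3.97, D 2.79
take A (6 @ 276); take C (4 @ 158); take F (13 @ 268); take B (27 @ 132); take 37/38 of E → 147.03. Capacity used 87/87.
Total value = 981.03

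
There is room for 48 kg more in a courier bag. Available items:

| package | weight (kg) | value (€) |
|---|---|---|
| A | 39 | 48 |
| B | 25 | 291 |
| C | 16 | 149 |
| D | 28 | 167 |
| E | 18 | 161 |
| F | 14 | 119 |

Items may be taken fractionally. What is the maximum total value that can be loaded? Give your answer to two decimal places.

Order: B (291/25=11.64) > C (149/16=9.31) > E (161/18=8.94) > F (119/14=8.50) > D (167/28=5.96) > A (48/39=1.23)
Fill: take B (25 @ 291) → take C (16 @ 149) → take 7/18 of E → 62.61; 48/48 used.
Total value = 502.61

502.61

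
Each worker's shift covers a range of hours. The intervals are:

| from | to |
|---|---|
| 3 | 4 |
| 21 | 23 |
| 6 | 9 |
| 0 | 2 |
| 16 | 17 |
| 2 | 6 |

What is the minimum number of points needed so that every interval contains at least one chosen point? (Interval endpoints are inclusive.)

5

Process intervals by earliest right end; each time one isn't hit yet, stab at its right endpoint.
Sorted: [0,2] [3,4] [2,6] [6,9] [16,17] [21,23]
{[0,2]} hit by 2; {[3,4],[2,6]} hit by 4; {[6,9]} hit by 9; {[16,17]} hit by 17; {[21,23]} hit by 23.
Points: 2, 4, 9, 17, 23 (5 total).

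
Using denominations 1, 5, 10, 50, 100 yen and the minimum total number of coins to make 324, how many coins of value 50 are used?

0

Greedy: take as many of the largest coin as possible, then repeat with the remainder.
324 − 3×100→24 − 2×10→4 − 4×1→0
Count of 50: 0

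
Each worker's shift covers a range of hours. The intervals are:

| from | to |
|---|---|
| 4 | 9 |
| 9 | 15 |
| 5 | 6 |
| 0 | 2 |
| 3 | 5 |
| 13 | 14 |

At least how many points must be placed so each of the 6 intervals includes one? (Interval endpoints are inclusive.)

Sorted: [0,2] [3,5] [5,6] [4,9] [13,14] [9,15]
{[0,2]} hit by 2; {[3,5],[5,6],[4,9]} hit by 5; {[13,14],[9,15]} hit by 14.
Points: 2, 5, 14 (3 total).

3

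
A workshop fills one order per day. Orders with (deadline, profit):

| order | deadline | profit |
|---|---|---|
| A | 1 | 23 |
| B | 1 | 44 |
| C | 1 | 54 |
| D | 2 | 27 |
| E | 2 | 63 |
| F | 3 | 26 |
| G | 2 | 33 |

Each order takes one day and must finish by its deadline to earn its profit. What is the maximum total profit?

143

Sort by profit descending; place each in the latest free slot ≤ its deadline.
By profit: E(d2,63), C(d1,54), B(d1,44), G(d2,33), D(d2,27), F(d3,26), A(d1,23)
E→slot 2; C→slot 1; B skipped; G skipped; D skipped; F→slot 3; A skipped.
Profit = 54 + 63 + 26 = 143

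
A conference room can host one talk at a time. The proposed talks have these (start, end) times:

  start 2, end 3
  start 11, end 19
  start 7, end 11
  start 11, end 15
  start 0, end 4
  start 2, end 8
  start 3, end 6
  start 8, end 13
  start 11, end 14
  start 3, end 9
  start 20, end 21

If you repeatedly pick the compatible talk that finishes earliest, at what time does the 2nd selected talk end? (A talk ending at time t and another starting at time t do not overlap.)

Sorted by end: (2,3)  (0,4)  (3,6)  (2,8)  (3,9)  (7,11)  (8,13)  (11,14)  (11,15)  (11,19)  (20,21)
take (2,3); skip (0,4); take (3,6); skip (2,8); skip (3,9); take (7,11); skip (8,13); take (11,14); skip (11,19); take (20,21).
Selected: (2,3) (3,6) (7,11) (11,14) (20,21)

6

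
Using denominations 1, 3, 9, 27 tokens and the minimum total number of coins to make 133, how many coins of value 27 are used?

4

133 = 4×27 + 2×9 + 2×3 + 1×1
Count of 27: 4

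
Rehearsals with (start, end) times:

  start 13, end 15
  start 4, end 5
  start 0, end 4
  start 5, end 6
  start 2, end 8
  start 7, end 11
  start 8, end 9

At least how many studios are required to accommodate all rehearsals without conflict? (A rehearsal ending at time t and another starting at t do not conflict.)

The answer is the maximum number of intervals overlapping at any instant.
starts: [0, 2, 4, 5, 7, 8, 13]
ends:   [4, 5, 6, 8, 9, 11, 15]
s0→1 s2→2  — peak 2.

2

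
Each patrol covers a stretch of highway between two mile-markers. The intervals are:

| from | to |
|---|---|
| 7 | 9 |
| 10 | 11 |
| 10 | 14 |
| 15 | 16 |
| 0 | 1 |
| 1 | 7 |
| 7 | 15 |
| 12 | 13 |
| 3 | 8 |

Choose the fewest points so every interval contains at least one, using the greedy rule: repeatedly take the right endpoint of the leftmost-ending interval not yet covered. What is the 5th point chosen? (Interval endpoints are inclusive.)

Sort by right endpoint; whenever an interval is uncovered, place a point at its right end.
Sorted: [0,1] [1,7] [3,8] [7,9] [10,11] [12,13] [10,14] [7,15] [15,16]
{[0,1],[1,7]} hit by 1; {[3,8],[7,9]} hit by 8; {[10,11]} hit by 11; {[12,13],[10,14],[7,15]} hit by 13; {[15,16]} hit by 16.
Points: 1, 8, 11, 13, 16 (5 total).

16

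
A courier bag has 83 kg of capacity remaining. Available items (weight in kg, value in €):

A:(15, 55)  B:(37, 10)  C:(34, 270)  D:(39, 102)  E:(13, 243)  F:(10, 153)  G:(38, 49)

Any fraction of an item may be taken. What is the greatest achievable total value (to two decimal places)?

Greedy by value/weight ratio, highest first.
Ratios (sorted): E 18.69, F 15.30, C 7.94, A 3.67, D 2.62, G 1.29, B 0.27
take E (13 @ 243); take F (10 @ 153); take C (34 @ 270); take A (15 @ 55); take 11/39 of D → 28.77. Capacity used 83/83.
Total value = 749.77

749.77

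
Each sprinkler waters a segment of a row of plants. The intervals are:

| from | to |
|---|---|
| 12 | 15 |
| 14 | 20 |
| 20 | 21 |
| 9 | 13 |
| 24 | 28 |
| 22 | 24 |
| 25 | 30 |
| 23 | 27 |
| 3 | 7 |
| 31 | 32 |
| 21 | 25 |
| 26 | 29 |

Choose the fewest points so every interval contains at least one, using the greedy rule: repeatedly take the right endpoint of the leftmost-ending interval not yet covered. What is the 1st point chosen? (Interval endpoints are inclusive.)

7

Process intervals by earliest right end; each time one isn't hit yet, stab at its right endpoint.
By right end: [3,7]  [9,13]  [12,15]  [14,20]  [20,21]  [22,24]  [21,25]  [23,27]  [24,28]  [26,29]  [25,30]  [31,32]
[3,7] uncovered → point at 7; [9,13] uncovered → point at 13; [14,20] uncovered → point at 20; [22,24] uncovered → point at 24; [26,29] uncovered → point at 29; [31,32] uncovered → point at 32.
Points: 7, 13, 20, 24, 29, 32 (6 total).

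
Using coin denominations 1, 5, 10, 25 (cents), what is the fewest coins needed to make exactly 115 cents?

Use the largest denomination that fits, subtract, and repeat.
115 − 4×25→15 − 1×10→5 − 1×5→0
Total coins = 4 + 1 + 1 = 6

6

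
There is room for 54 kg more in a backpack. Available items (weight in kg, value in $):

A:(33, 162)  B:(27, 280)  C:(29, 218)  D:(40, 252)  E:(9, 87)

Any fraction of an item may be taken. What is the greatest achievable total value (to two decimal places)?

502.31

Sort by value per unit weight and fill in that order.
Ratios (sorted): B 10.37, E 9.67, C 7.52, D 6.30, A 4.91
take B (27 @ 280); take E (9 @ 87); take 18/29 of C → 135.31. Capacity used 54/54.
Total value = 502.31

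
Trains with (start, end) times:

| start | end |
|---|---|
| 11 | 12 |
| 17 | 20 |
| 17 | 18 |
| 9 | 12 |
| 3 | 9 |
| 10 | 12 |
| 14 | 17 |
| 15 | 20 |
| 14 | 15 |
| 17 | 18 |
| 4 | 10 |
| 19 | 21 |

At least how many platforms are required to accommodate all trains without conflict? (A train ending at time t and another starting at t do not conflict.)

Events (time:±→running): 3:+→1 4:+→2 9:-→1 9:+→2 10:-→1 10:+→2 11:+→3 12:-→2 12:-→1 12:-→0 14:+→1 14:+→2 15:-→1 15:+→2 17:-→1 17:+→2 17:+→3 17:+→4 … peak 4.

4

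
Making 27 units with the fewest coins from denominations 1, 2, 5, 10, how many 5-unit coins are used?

1

Use the largest denomination that fits, subtract, and repeat.
27 = 2×10 + 1×5 + 1×2
Count of 5: 1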